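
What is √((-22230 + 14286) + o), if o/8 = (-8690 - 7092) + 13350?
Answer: 10*I*√274 ≈ 165.53*I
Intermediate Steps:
o = -19456 (o = 8*((-8690 - 7092) + 13350) = 8*(-15782 + 13350) = 8*(-2432) = -19456)
√((-22230 + 14286) + o) = √((-22230 + 14286) - 19456) = √(-7944 - 19456) = √(-27400) = 10*I*√274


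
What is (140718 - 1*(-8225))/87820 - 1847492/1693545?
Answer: 17998985099/29745424380 ≈ 0.60510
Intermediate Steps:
(140718 - 1*(-8225))/87820 - 1847492/1693545 = (140718 + 8225)*(1/87820) - 1847492*1/1693545 = 148943*(1/87820) - 1847492/1693545 = 148943/87820 - 1847492/1693545 = 17998985099/29745424380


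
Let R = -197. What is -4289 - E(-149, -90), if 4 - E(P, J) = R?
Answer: -4490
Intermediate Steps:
E(P, J) = 201 (E(P, J) = 4 - 1*(-197) = 4 + 197 = 201)
-4289 - E(-149, -90) = -4289 - 1*201 = -4289 - 201 = -4490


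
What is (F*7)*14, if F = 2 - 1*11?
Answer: -882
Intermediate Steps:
F = -9 (F = 2 - 11 = -9)
(F*7)*14 = -9*7*14 = -63*14 = -882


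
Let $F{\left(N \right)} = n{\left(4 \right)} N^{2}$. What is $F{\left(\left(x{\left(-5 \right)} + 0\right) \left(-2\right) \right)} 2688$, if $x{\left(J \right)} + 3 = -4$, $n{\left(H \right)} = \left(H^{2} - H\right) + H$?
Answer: $8429568$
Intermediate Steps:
$n{\left(H \right)} = H^{2}$
$x{\left(J \right)} = -7$ ($x{\left(J \right)} = -3 - 4 = -7$)
$F{\left(N \right)} = 16 N^{2}$ ($F{\left(N \right)} = 4^{2} N^{2} = 16 N^{2}$)
$F{\left(\left(x{\left(-5 \right)} + 0\right) \left(-2\right) \right)} 2688 = 16 \left(\left(-7 + 0\right) \left(-2\right)\right)^{2} \cdot 2688 = 16 \left(\left(-7\right) \left(-2\right)\right)^{2} \cdot 2688 = 16 \cdot 14^{2} \cdot 2688 = 16 \cdot 196 \cdot 2688 = 3136 \cdot 2688 = 8429568$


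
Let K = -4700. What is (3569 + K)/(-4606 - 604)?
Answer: 1131/5210 ≈ 0.21708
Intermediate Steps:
(3569 + K)/(-4606 - 604) = (3569 - 4700)/(-4606 - 604) = -1131/(-5210) = -1131*(-1/5210) = 1131/5210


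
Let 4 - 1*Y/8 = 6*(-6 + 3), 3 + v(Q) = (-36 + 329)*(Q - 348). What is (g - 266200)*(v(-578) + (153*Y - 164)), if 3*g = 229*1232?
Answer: 42102280968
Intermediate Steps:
v(Q) = -101967 + 293*Q (v(Q) = -3 + (-36 + 329)*(Q - 348) = -3 + 293*(-348 + Q) = -3 + (-101964 + 293*Q) = -101967 + 293*Q)
g = 282128/3 (g = (229*1232)/3 = (⅓)*282128 = 282128/3 ≈ 94043.)
Y = 176 (Y = 32 - 48*(-6 + 3) = 32 - 48*(-3) = 32 - 8*(-18) = 32 + 144 = 176)
(g - 266200)*(v(-578) + (153*Y - 164)) = (282128/3 - 266200)*((-101967 + 293*(-578)) + (153*176 - 164)) = -516472*((-101967 - 169354) + (26928 - 164))/3 = -516472*(-271321 + 26764)/3 = -516472/3*(-244557) = 42102280968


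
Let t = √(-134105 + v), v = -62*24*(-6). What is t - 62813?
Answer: -62813 + I*√125177 ≈ -62813.0 + 353.8*I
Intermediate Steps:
v = 8928 (v = -1488*(-6) = 8928)
t = I*√125177 (t = √(-134105 + 8928) = √(-125177) = I*√125177 ≈ 353.8*I)
t - 62813 = I*√125177 - 62813 = -62813 + I*√125177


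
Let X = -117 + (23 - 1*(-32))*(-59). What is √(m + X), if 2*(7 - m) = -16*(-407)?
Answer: I*√6611 ≈ 81.308*I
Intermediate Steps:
m = -3249 (m = 7 - (-8)*(-407) = 7 - ½*6512 = 7 - 3256 = -3249)
X = -3362 (X = -117 + (23 + 32)*(-59) = -117 + 55*(-59) = -117 - 3245 = -3362)
√(m + X) = √(-3249 - 3362) = √(-6611) = I*√6611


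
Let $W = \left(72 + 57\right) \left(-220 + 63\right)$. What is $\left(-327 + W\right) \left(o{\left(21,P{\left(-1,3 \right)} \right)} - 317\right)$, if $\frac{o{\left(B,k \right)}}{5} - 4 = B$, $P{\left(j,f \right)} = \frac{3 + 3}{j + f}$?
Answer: $3951360$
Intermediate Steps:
$P{\left(j,f \right)} = \frac{6}{f + j}$
$o{\left(B,k \right)} = 20 + 5 B$
$W = -20253$ ($W = 129 \left(-157\right) = -20253$)
$\left(-327 + W\right) \left(o{\left(21,P{\left(-1,3 \right)} \right)} - 317\right) = \left(-327 - 20253\right) \left(\left(20 + 5 \cdot 21\right) - 317\right) = - 20580 \left(\left(20 + 105\right) - 317\right) = - 20580 \left(125 - 317\right) = \left(-20580\right) \left(-192\right) = 3951360$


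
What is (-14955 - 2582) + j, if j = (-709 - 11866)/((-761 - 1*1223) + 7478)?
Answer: -96360853/5494 ≈ -17539.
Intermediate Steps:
j = -12575/5494 (j = -12575/((-761 - 1223) + 7478) = -12575/(-1984 + 7478) = -12575/5494 ≈ -2.2889)
(-14955 - 2582) + j = (-14955 - 2582) - 12575/5494 = -17537 - 12575/5494 = -96360853/5494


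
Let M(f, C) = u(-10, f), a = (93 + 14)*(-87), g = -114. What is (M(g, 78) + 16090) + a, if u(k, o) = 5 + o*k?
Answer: 7926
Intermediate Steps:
a = -9309 (a = 107*(-87) = -9309)
u(k, o) = 5 + k*o
M(f, C) = 5 - 10*f
(M(g, 78) + 16090) + a = ((5 - 10*(-114)) + 16090) - 9309 = ((5 + 1140) + 16090) - 9309 = (1145 + 16090) - 9309 = 17235 - 9309 = 7926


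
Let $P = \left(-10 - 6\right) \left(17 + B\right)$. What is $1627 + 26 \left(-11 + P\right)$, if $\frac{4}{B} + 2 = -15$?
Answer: $- \frac{95763}{17} \approx -5633.1$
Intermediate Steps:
$B = - \frac{4}{17}$ ($B = \frac{4}{-2 - 15} = \frac{4}{-17} = 4 \left(- \frac{1}{17}\right) = - \frac{4}{17} \approx -0.23529$)
$P = - \frac{4560}{17}$ ($P = \left(-10 - 6\right) \left(17 - \frac{4}{17}\right) = \left(-16\right) \frac{285}{17} = - \frac{4560}{17} \approx -268.24$)
$1627 + 26 \left(-11 + P\right) = 1627 + 26 \left(-11 - \frac{4560}{17}\right) = 1627 + 26 \left(- \frac{4747}{17}\right) = 1627 - \frac{123422}{17} = - \frac{95763}{17}$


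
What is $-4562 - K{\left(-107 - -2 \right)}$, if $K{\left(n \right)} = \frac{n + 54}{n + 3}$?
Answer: $- \frac{9125}{2} \approx -4562.5$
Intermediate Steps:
$K{\left(n \right)} = \frac{54 + n}{3 + n}$
$-4562 - K{\left(-107 - -2 \right)} = -4562 - \frac{54 - 105}{3 - 105} = -4562 - \frac{1}{-102} \left(-51\right) = -4562 - \left(- \frac{1}{102}\right) \left(-51\right) = -4562 - \frac{1}{2} = - \frac{9125}{2}$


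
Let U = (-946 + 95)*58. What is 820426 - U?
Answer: 869784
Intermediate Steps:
U = -49358 (U = -851*58 = -49358)
820426 - U = 820426 - 1*(-49358) = 820426 + 49358 = 869784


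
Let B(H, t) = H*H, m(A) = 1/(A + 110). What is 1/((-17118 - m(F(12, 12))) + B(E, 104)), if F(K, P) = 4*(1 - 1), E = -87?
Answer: -110/1050391 ≈ -0.00010472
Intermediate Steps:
F(K, P) = 0 (F(K, P) = 4*0 = 0)
m(A) = 1/(110 + A)
B(H, t) = H²
1/((-17118 - m(F(12, 12))) + B(E, 104)) = 1/((-17118 - 1/(110 + 0)) + (-87)²) = 1/((-17118 - 1/110) + 7569) = 1/(-1882981/110 + 7569) = 1/(-1050391/110) = -110/1050391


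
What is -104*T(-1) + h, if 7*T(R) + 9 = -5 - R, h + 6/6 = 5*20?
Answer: 2045/7 ≈ 292.14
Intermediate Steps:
h = 99 (h = -1 + 5*20 = -1 + 100 = 99)
T(R) = -2 - R/7 (T(R) = -9/7 + (-5 - R)/7 = -9/7 + (-5/7 - R/7) = -2 - R/7)
-104*T(-1) + h = -104*(-2 - ⅐*(-1)) + 99 = -104*(-2 + ⅐) + 99 = -104*(-13/7) + 99 = 1352/7 + 99 = 2045/7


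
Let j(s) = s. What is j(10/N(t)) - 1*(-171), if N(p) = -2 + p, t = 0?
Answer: 166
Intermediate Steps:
j(10/N(t)) - 1*(-171) = 10/(-2 + 0) - 1*(-171) = 10/(-2) + 171 = 10*(-½) + 171 = -5 + 171 = 166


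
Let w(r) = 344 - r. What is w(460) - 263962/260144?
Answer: -15220333/130072 ≈ -117.01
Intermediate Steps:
w(460) - 263962/260144 = (344 - 1*460) - 263962/260144 = (344 - 460) - 263962*1/260144 = -116 - 131981/130072 = -15220333/130072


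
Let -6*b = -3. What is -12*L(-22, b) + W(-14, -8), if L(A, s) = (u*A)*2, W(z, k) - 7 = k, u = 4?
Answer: 2111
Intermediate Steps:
b = ½ (b = -⅙*(-3) = ½ ≈ 0.50000)
W(z, k) = 7 + k
L(A, s) = 8*A (L(A, s) = (4*A)*2 = 8*A)
-12*L(-22, b) + W(-14, -8) = -96*(-22) + (7 - 8) = -12*(-176) - 1 = 2112 - 1 = 2111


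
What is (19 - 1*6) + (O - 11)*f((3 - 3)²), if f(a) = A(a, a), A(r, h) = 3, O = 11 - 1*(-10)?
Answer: 43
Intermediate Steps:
O = 21 (O = 11 + 10 = 21)
f(a) = 3
(19 - 1*6) + (O - 11)*f((3 - 3)²) = (19 - 1*6) + (21 - 11)*3 = (19 - 6) + 10*3 = 13 + 30 = 43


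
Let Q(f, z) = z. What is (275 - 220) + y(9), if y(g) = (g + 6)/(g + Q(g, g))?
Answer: 335/6 ≈ 55.833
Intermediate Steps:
y(g) = (6 + g)/(2*g) (y(g) = (g + 6)/(g + g) = (6 + g)/((2*g)) = (6 + g)*(1/(2*g)) = (6 + g)/(2*g))
(275 - 220) + y(9) = (275 - 220) + (½)*(6 + 9)/9 = 55 + (½)*(⅑)*15 = 55 + ⅚ = 335/6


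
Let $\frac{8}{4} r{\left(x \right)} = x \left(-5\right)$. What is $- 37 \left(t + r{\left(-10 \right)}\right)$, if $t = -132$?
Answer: $3959$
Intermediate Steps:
$r{\left(x \right)} = - \frac{5 x}{2}$ ($r{\left(x \right)} = \frac{x \left(-5\right)}{2} = \frac{\left(-5\right) x}{2} = - \frac{5 x}{2}$)
$- 37 \left(t + r{\left(-10 \right)}\right) = - 37 \left(-132 - -25\right) = - 37 \left(-132 + 25\right) = \left(-37\right) \left(-107\right) = 3959$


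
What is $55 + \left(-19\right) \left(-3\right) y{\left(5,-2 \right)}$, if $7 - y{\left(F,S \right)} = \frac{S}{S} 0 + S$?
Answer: $568$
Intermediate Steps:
$y{\left(F,S \right)} = 7 - S$ ($y{\left(F,S \right)} = 7 - \left(\frac{S}{S} 0 + S\right) = 7 - \left(1 \cdot 0 + S\right) = 7 - \left(0 + S\right) = 7 - S$)
$55 + \left(-19\right) \left(-3\right) y{\left(5,-2 \right)} = 55 + \left(-19\right) \left(-3\right) \left(7 - -2\right) = 55 + 57 \left(7 + 2\right) = 55 + 57 \cdot 9 = 55 + 513 = 568$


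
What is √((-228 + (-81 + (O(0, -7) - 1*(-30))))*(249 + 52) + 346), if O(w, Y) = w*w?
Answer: I*√83633 ≈ 289.19*I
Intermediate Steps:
O(w, Y) = w²
√((-228 + (-81 + (O(0, -7) - 1*(-30))))*(249 + 52) + 346) = √((-228 + (-81 + (0² - 1*(-30))))*(249 + 52) + 346) = √((-228 + (-81 + (0 + 30)))*301 + 346) = √((-228 + (-81 + 30))*301 + 346) = √((-228 - 51)*301 + 346) = √(-279*301 + 346) = √(-83979 + 346) = √(-83633) = I*√83633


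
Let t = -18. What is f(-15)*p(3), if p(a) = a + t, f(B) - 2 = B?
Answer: 195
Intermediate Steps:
f(B) = 2 + B
p(a) = -18 + a (p(a) = a - 18 = -18 + a)
f(-15)*p(3) = (2 - 15)*(-18 + 3) = -13*(-15) = 195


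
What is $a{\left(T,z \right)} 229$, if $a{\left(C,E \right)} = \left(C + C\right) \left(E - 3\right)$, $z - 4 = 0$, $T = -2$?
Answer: $-916$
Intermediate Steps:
$z = 4$ ($z = 4 + 0 = 4$)
$a{\left(C,E \right)} = 2 C \left(-3 + E\right)$
$a{\left(T,z \right)} 229 = 2 \left(-2\right) \left(-3 + 4\right) 229 = 2 \left(-2\right) 1 \cdot 229 = \left(-4\right) 229 = -916$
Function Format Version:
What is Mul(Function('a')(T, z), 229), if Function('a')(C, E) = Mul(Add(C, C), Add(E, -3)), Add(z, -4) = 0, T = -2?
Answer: -916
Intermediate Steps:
z = 4 (z = Add(4, 0) = 4)
Function('a')(C, E) = Mul(2, C, Add(-3, E)) (Function('a')(C, E) = Mul(Mul(2, C), Add(-3, E)) = Mul(2, C, Add(-3, E)))
Mul(Function('a')(T, z), 229) = Mul(Mul(2, -2, Add(-3, 4)), 229) = Mul(Mul(2, -2, 1), 229) = Mul(-4, 229) = -916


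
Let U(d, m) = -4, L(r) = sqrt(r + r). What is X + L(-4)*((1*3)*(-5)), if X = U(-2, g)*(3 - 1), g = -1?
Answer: -8 - 30*I*sqrt(2) ≈ -8.0 - 42.426*I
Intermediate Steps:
L(r) = sqrt(2)*sqrt(r) (L(r) = sqrt(2*r) = sqrt(2)*sqrt(r))
X = -8 (X = -4*(3 - 1) = -4*2 = -8)
X + L(-4)*((1*3)*(-5)) = -8 + (sqrt(2)*sqrt(-4))*((1*3)*(-5)) = -8 + (sqrt(2)*(2*I))*(3*(-5)) = -8 + (2*I*sqrt(2))*(-15) = -8 - 30*I*sqrt(2)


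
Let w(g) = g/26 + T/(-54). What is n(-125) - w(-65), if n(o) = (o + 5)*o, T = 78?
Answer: 270071/18 ≈ 15004.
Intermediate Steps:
n(o) = o*(5 + o) (n(o) = (5 + o)*o = o*(5 + o))
w(g) = -13/9 + g/26 (w(g) = g/26 + 78/(-54) = g*(1/26) + 78*(-1/54) = g/26 - 13/9 = -13/9 + g/26)
n(-125) - w(-65) = -125*(5 - 125) - (-13/9 + (1/26)*(-65)) = -125*(-120) - (-13/9 - 5/2) = 15000 - 1*(-71/18) = 15000 + 71/18 = 270071/18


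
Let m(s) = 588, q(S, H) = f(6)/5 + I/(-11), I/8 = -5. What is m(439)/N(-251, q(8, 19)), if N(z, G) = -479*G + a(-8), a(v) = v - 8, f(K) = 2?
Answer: -16170/53609 ≈ -0.30163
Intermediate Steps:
I = -40 (I = 8*(-5) = -40)
q(S, H) = 222/55 (q(S, H) = 2/5 - 40/(-11) = 2*(1/5) - 40*(-1/11) = 2/5 + 40/11 = 222/55)
a(v) = -8 + v
N(z, G) = -16 - 479*G (N(z, G) = -479*G + (-8 - 8) = -479*G - 16 = -16 - 479*G)
m(439)/N(-251, q(8, 19)) = 588/(-16 - 479*222/55) = 588/(-16 - 106338/55) = 588/(-107218/55) = 588*(-55/107218) = -16170/53609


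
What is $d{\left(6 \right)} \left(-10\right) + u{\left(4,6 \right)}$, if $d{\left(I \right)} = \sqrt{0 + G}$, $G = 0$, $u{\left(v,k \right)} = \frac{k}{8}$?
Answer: $\frac{3}{4} \approx 0.75$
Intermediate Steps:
$u{\left(v,k \right)} = \frac{k}{8}$ ($u{\left(v,k \right)} = k \frac{1}{8} = \frac{k}{8}$)
$d{\left(I \right)} = 0$ ($d{\left(I \right)} = \sqrt{0 + 0} = \sqrt{0} = 0$)
$d{\left(6 \right)} \left(-10\right) + u{\left(4,6 \right)} = 0 \left(-10\right) + \frac{1}{8} \cdot 6 = 0 + \frac{3}{4} = \frac{3}{4}$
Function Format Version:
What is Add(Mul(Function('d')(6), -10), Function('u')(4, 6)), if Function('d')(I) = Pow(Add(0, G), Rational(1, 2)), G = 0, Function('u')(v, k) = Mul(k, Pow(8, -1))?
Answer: Rational(3, 4) ≈ 0.75000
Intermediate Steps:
Function('u')(v, k) = Mul(Rational(1, 8), k) (Function('u')(v, k) = Mul(k, Rational(1, 8)) = Mul(Rational(1, 8), k))
Function('d')(I) = 0 (Function('d')(I) = Pow(Add(0, 0), Rational(1, 2)) = Pow(0, Rational(1, 2)) = 0)
Add(Mul(Function('d')(6), -10), Function('u')(4, 6)) = Add(Mul(0, -10), Mul(Rational(1, 8), 6)) = Add(0, Rational(3, 4)) = Rational(3, 4)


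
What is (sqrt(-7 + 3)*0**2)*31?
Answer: 0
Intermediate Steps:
(sqrt(-7 + 3)*0**2)*31 = (sqrt(-4)*0)*31 = ((2*I)*0)*31 = 0*31 = 0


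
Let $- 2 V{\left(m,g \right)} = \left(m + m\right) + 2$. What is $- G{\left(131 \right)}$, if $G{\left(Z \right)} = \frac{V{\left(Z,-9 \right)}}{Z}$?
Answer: $\frac{132}{131} \approx 1.0076$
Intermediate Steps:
$V{\left(m,g \right)} = -1 - m$ ($V{\left(m,g \right)} = - \frac{\left(m + m\right) + 2}{2} = - \frac{2 m + 2}{2} = - \frac{2 + 2 m}{2} = -1 - m$)
$G{\left(Z \right)} = \frac{-1 - Z}{Z}$
$- G{\left(131 \right)} = - \frac{-1 - 131}{131} = - \frac{-132}{131} = \left(-1\right) \left(- \frac{132}{131}\right) = \frac{132}{131}$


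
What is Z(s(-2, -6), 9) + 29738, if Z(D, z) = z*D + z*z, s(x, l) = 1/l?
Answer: 59635/2 ≈ 29818.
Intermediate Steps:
Z(D, z) = z² + D*z (Z(D, z) = D*z + z² = z² + D*z)
Z(s(-2, -6), 9) + 29738 = 9*(1/(-6) + 9) + 29738 = 9*(-⅙ + 9) + 29738 = 9*(53/6) + 29738 = 159/2 + 29738 = 59635/2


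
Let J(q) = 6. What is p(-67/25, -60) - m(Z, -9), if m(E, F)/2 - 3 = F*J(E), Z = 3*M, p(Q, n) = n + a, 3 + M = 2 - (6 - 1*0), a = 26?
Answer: 68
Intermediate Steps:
M = -7 (M = -3 + (2 - (6 - 1*0)) = -3 + (2 - (6 + 0)) = -3 + (2 - 1*6) = -3 + (2 - 6) = -3 - 4 = -7)
p(Q, n) = 26 + n (p(Q, n) = n + 26 = 26 + n)
Z = -21 (Z = 3*(-7) = -21)
m(E, F) = 6 + 12*F (m(E, F) = 6 + 2*(F*6) = 6 + 2*(6*F) = 6 + 12*F)
p(-67/25, -60) - m(Z, -9) = (26 - 60) - (6 + 12*(-9)) = -34 - (6 - 108) = -34 - 1*(-102) = -34 + 102 = 68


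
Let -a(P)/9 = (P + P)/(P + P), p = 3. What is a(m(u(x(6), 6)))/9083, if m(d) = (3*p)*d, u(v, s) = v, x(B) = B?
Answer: -9/9083 ≈ -0.00099086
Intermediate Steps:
m(d) = 9*d (m(d) = (3*3)*d = 9*d)
a(P) = -9 (a(P) = -9*(P + P)/(P + P) = -9*2*P/(2*P) = -9*2*P*1/(2*P) = -9*1 = -9)
a(m(u(x(6), 6)))/9083 = -9/9083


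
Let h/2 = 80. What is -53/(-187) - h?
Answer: -29867/187 ≈ -159.72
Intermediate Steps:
h = 160 (h = 2*80 = 160)
-53/(-187) - h = -53/(-187) - 1*160 = -53*(-1/187) - 160 = 53/187 - 160 = -29867/187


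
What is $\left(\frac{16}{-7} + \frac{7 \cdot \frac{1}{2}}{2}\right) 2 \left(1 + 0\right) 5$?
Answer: $- \frac{75}{14} \approx -5.3571$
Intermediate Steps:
$\left(\frac{16}{-7} + \frac{7 \cdot \frac{1}{2}}{2}\right) 2 \left(1 + 0\right) 5 = \left(16 \left(- \frac{1}{7}\right) + 7 \cdot \frac{1}{2} \cdot \frac{1}{2}\right) 2 \cdot 1 \cdot 5 = \left(- \frac{16}{7} + \frac{7}{2} \cdot \frac{1}{2}\right) 2 \cdot 5 = \left(- \frac{16}{7} + \frac{7}{4}\right) 2 \cdot 5 = \left(- \frac{15}{28}\right) 2 \cdot 5 = \left(- \frac{15}{14}\right) 5 = - \frac{75}{14}$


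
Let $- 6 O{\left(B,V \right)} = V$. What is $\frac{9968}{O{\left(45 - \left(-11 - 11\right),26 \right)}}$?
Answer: $- \frac{29904}{13} \approx -2300.3$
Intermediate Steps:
$O{\left(B,V \right)} = - \frac{V}{6}$
$\frac{9968}{O{\left(45 - \left(-11 - 11\right),26 \right)}} = \frac{9968}{\left(- \frac{1}{6}\right) 26} = \frac{9968}{- \frac{13}{3}} = 9968 \left(- \frac{3}{13}\right) = - \frac{29904}{13}$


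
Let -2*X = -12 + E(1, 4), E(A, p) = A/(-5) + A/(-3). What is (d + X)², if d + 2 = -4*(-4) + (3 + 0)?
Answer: 121801/225 ≈ 541.34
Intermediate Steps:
d = 17 (d = -2 + (-4*(-4) + (3 + 0)) = -2 + (16 + 3) = -2 + 19 = 17)
E(A, p) = -8*A/15 (E(A, p) = A*(-⅕) + A*(-⅓) = -A/5 - A/3 = -8*A/15)
X = 94/15 (X = -(-12 - 8/15*1)/2 = -(-12 - 8/15)/2 = -½*(-188/15) = 94/15 ≈ 6.2667)
(d + X)² = (17 + 94/15)² = (349/15)² = 121801/225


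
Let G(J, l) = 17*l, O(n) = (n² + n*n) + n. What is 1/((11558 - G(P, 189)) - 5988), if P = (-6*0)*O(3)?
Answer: 1/2357 ≈ 0.00042427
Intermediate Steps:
O(n) = n + 2*n² (O(n) = (n² + n²) + n = 2*n² + n = n + 2*n²)
P = 0 (P = (-6*0)*(3*(1 + 2*3)) = 0*(3*(1 + 6)) = 0*(3*7) = 0*21 = 0)
1/((11558 - G(P, 189)) - 5988) = 1/((11558 - 17*189) - 5988) = 1/((11558 - 1*3213) - 5988) = 1/((11558 - 3213) - 5988) = 1/(8345 - 5988) = 1/2357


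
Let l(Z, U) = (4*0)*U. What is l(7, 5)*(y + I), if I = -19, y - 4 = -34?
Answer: 0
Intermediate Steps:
y = -30 (y = 4 - 34 = -30)
l(Z, U) = 0 (l(Z, U) = 0*U = 0)
l(7, 5)*(y + I) = 0*(-30 - 19) = 0*(-49) = 0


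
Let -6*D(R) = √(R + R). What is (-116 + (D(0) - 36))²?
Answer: 23104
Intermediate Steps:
D(R) = -√2*√R/6 (D(R) = -√(R + R)/6 = -√2*√R/6)
(-116 + (D(0) - 36))² = (-116 + (-√2*√0/6 - 36))² = (-116 + (-⅙*√2*0 - 36))² = (-116 + (0 - 36))² = (-116 - 36)² = (-152)² = 23104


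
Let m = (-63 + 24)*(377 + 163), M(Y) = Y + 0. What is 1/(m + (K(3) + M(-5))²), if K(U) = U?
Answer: -1/21056 ≈ -4.7492e-5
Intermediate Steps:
M(Y) = Y
m = -21060 (m = -39*540 = -21060)
1/(m + (K(3) + M(-5))²) = 1/(-21060 + (3 - 5)²) = 1/(-21060 + (-2)²) = 1/(-21060 + 4) = 1/(-21056) = -1/21056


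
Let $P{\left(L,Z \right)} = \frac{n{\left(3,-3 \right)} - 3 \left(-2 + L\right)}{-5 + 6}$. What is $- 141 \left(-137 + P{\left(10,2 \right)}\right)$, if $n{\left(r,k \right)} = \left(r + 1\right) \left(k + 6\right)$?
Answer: $21009$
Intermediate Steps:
$n{\left(r,k \right)} = \left(1 + r\right) \left(6 + k\right)$
$P{\left(L,Z \right)} = 18 - 3 L$ ($P{\left(L,Z \right)} = \frac{\left(6 - 3 + 6 \cdot 3 - 9\right) - 3 \left(-2 + L\right)}{-5 + 6} = \frac{\left(6 - 3 + 18 - 9\right) - \left(-6 + 3 L\right)}{1} = \left(12 - \left(-6 + 3 L\right)\right) 1 = \left(18 - 3 L\right) 1 = 18 - 3 L$)
$- 141 \left(-137 + P{\left(10,2 \right)}\right) = - 141 \left(-137 + \left(18 - 30\right)\right) = - 141 \left(-137 - 12\right) = \left(-141\right) \left(-149\right) = 21009$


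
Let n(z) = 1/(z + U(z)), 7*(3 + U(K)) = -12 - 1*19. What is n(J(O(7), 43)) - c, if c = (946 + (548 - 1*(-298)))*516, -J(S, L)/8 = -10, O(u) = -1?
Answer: -469733369/508 ≈ -9.2467e+5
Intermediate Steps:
J(S, L) = 80 (J(S, L) = -8*(-10) = 80)
U(K) = -52/7 (U(K) = -3 + (-12 - 1*19)/7 = -3 + (-12 - 19)/7 = -3 + (⅐)*(-31) = -3 - 31/7 = -52/7)
c = 924672 (c = (946 + (548 + 298))*516 = (946 + 846)*516 = 1792*516 = 924672)
n(z) = 1/(-52/7 + z) (n(z) = 1/(z - 52/7) = 1/(-52/7 + z))
n(J(O(7), 43)) - c = 7/(-52 + 7*80) - 1*924672 = 7/(-52 + 560) - 924672 = 7/508 - 924672 = -469733369/508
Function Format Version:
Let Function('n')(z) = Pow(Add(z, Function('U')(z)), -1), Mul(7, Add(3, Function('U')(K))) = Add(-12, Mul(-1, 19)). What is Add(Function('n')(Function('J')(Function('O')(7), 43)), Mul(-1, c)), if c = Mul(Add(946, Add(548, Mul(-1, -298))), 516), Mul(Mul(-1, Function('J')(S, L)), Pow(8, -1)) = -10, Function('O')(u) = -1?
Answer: Rational(-469733369, 508) ≈ -9.2467e+5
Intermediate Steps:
Function('J')(S, L) = 80 (Function('J')(S, L) = Mul(-8, -10) = 80)
Function('U')(K) = Rational(-52, 7) (Function('U')(K) = Add(-3, Mul(Rational(1, 7), Add(-12, Mul(-1, 19)))) = Add(-3, Mul(Rational(1, 7), Add(-12, -19))) = Add(-3, Mul(Rational(1, 7), -31)) = Add(-3, Rational(-31, 7)) = Rational(-52, 7))
c = 924672 (c = Mul(Add(946, Add(548, 298)), 516) = Mul(Add(946, 846), 516) = Mul(1792, 516) = 924672)
Function('n')(z) = Pow(Add(Rational(-52, 7), z), -1) (Function('n')(z) = Pow(Add(z, Rational(-52, 7)), -1) = Pow(Add(Rational(-52, 7), z), -1))
Add(Function('n')(Function('J')(Function('O')(7), 43)), Mul(-1, c)) = Add(Mul(7, Pow(Add(-52, Mul(7, 80)), -1)), Mul(-1, 924672)) = Add(Mul(7, Pow(Add(-52, 560), -1)), -924672) = Add(Mul(7, Pow(508, -1)), -924672) = Add(Mul(7, Rational(1, 508)), -924672) = Add(Rational(7, 508), -924672) = Rational(-469733369, 508)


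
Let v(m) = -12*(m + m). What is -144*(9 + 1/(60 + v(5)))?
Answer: -6468/5 ≈ -1293.6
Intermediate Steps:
v(m) = -24*m
-144*(9 + 1/(60 + v(5))) = -144*(9 + 1/(60 - 24*5)) = -144*(9 + 1/(60 - 120)) = -144*(9 + 1/(-60)) = -144*(9 - 1/60) = -144*539/60 = -6468/5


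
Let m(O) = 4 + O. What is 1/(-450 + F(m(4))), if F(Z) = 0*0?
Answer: -1/450 ≈ -0.0022222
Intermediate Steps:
F(Z) = 0
1/(-450 + F(m(4))) = 1/(-450 + 0) = 1/(-450) = -1/450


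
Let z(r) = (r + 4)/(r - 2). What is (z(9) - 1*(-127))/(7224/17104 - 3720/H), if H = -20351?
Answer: 39246415076/184312191 ≈ 212.93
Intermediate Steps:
z(r) = (4 + r)/(-2 + r)
(z(9) - 1*(-127))/(7224/17104 - 3720/H) = ((4 + 9)/(-2 + 9) - 1*(-127))/(7224/17104 - 3720/(-20351)) = (13/7 + 127)/(7224*(1/17104) - 3720*(-1/20351)) = ((⅐)*13 + 127)/(903/2138 + 3720/20351) = (13/7 + 127)/(26330313/43510438) = (902/7)*(43510438/26330313) = 39246415076/184312191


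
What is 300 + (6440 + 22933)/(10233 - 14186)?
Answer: 1156527/3953 ≈ 292.57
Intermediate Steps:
300 + (6440 + 22933)/(10233 - 14186) = 300 + 29373/(-3953) = 300 + 29373*(-1/3953) = 300 - 29373/3953 = 1156527/3953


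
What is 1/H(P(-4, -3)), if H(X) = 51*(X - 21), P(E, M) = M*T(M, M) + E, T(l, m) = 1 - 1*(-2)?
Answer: -1/1734 ≈ -0.00057670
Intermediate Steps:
T(l, m) = 3 (T(l, m) = 1 + 2 = 3)
P(E, M) = E + 3*M (P(E, M) = M*3 + E = 3*M + E = E + 3*M)
H(X) = -1071 + 51*X (H(X) = 51*(-21 + X) = -1071 + 51*X)
1/H(P(-4, -3)) = 1/(-1071 + 51*(-4 + 3*(-3))) = 1/(-1071 + 51*(-4 - 9)) = 1/(-1071 + 51*(-13)) = 1/(-1071 - 663) = 1/(-1734) = -1/1734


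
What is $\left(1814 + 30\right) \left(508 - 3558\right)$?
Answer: $-5624200$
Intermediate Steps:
$\left(1814 + 30\right) \left(508 - 3558\right) = 1844 \left(-3050\right) = -5624200$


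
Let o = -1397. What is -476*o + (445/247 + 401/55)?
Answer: 9033768142/13585 ≈ 6.6498e+5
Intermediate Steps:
-476*o + (445/247 + 401/55) = -476*(-1397) + (445/247 + 401/55) = 664972 + (445*(1/247) + 401*(1/55)) = 664972 + (445/247 + 401/55) = 664972 + 123522/13585 = 9033768142/13585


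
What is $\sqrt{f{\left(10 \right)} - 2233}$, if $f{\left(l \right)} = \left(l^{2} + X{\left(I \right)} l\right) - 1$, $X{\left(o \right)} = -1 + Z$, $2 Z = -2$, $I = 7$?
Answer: $i \sqrt{2154} \approx 46.411 i$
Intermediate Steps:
$Z = -1$ ($Z = \frac{1}{2} \left(-2\right) = -1$)
$X{\left(o \right)} = -2$ ($X{\left(o \right)} = -1 - 1 = -2$)
$f{\left(l \right)} = -1 + l^{2} - 2 l$ ($f{\left(l \right)} = \left(l^{2} - 2 l\right) - 1 = -1 + l^{2} - 2 l$)
$\sqrt{f{\left(10 \right)} - 2233} = \sqrt{\left(-1 + 10^{2} - 20\right) - 2233} = \sqrt{\left(-1 + 100 - 20\right) - 2233} = \sqrt{79 - 2233} = \sqrt{-2154} = i \sqrt{2154}$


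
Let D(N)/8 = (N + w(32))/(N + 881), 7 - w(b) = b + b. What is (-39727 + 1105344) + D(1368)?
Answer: 2396583121/2249 ≈ 1.0656e+6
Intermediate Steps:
w(b) = 7 - 2*b (w(b) = 7 - (b + b) = 7 - 2*b)
D(N) = 8*(-57 + N)/(881 + N) (D(N) = 8*((N + (7 - 2*32))/(N + 881)) = 8*((N + (7 - 64))/(881 + N)) = 8*((N - 57)/(881 + N)) = 8*((-57 + N)/(881 + N)) = 8*(-57 + N)/(881 + N))
(-39727 + 1105344) + D(1368) = (-39727 + 1105344) + 8*(-57 + 1368)/(881 + 1368) = 1065617 + 8*1311/2249 = 1065617 + 8*(1/2249)*1311 = 1065617 + 10488/2249 = 2396583121/2249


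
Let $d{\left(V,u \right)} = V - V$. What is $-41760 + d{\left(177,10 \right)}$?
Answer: $-41760$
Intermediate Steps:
$d{\left(V,u \right)} = 0$
$-41760 + d{\left(177,10 \right)} = -41760 + 0 = -41760$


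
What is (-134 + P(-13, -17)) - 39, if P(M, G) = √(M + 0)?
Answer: -173 + I*√13 ≈ -173.0 + 3.6056*I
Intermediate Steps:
P(M, G) = √M
(-134 + P(-13, -17)) - 39 = (-134 + √(-13)) - 39 = (-134 + I*√13) - 39 = -173 + I*√13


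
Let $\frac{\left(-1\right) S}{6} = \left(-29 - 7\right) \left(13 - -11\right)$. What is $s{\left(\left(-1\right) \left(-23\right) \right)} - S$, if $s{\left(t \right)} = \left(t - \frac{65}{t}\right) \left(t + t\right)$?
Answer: $-4256$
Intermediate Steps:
$S = 5184$ ($S = - 6 \left(-29 - 7\right) \left(13 - -11\right) = - 6 \left(- 36 \left(13 + 11\right)\right) = - 6 \left(\left(-36\right) 24\right) = \left(-6\right) \left(-864\right) = 5184$)
$s{\left(t \right)} = 2 t \left(t - \frac{65}{t}\right)$ ($s{\left(t \right)} = \left(t - \frac{65}{t}\right) 2 t = 2 t \left(t - \frac{65}{t}\right)$)
$s{\left(\left(-1\right) \left(-23\right) \right)} - S = \left(-130 + 2 \left(\left(-1\right) \left(-23\right)\right)^{2}\right) - 5184 = \left(-130 + 2 \cdot 23^{2}\right) - 5184 = \left(-130 + 2 \cdot 529\right) - 5184 = \left(-130 + 1058\right) - 5184 = 928 - 5184 = -4256$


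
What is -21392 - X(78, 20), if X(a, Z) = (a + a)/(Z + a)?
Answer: -1048286/49 ≈ -21394.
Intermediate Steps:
X(a, Z) = 2*a/(Z + a) (X(a, Z) = (2*a)/(Z + a) = 2*a/(Z + a))
-21392 - X(78, 20) = -21392 - 2*78/(20 + 78) = -21392 - 2*78/98 = -21392 - 1*78/49 = -21392 - 78/49 = -1048286/49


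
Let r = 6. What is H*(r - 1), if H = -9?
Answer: -45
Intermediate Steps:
H*(r - 1) = -9*(6 - 1) = -9*5 = -45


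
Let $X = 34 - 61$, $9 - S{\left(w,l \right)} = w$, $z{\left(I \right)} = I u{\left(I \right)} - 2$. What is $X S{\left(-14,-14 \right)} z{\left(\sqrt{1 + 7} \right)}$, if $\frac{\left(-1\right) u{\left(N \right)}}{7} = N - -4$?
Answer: $36018 + 34776 \sqrt{2} \approx 85199.0$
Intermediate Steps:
$u{\left(N \right)} = -28 - 7 N$ ($u{\left(N \right)} = - 7 \left(N - -4\right) = - 7 \left(N + 4\right) = - 7 \left(4 + N\right) = -28 - 7 N$)
$z{\left(I \right)} = -2 + I \left(-28 - 7 I\right)$ ($z{\left(I \right)} = I \left(-28 - 7 I\right) - 2 = -2 + I \left(-28 - 7 I\right)$)
$S{\left(w,l \right)} = 9 - w$
$X = -27$ ($X = 34 - 61 = -27$)
$X S{\left(-14,-14 \right)} z{\left(\sqrt{1 + 7} \right)} = - 27 \left(9 - -14\right) \left(-2 - 7 \sqrt{1 + 7} \left(4 + \sqrt{1 + 7}\right)\right) = - 27 \left(9 + 14\right) \left(-2 - 7 \sqrt{8} \left(4 + \sqrt{8}\right)\right) = \left(-27\right) 23 \left(-2 - 7 \cdot 2 \sqrt{2} \left(4 + 2 \sqrt{2}\right)\right) = - 621 \left(-2 - 14 \sqrt{2} \left(4 + 2 \sqrt{2}\right)\right) = 1242 + 8694 \sqrt{2} \left(4 + 2 \sqrt{2}\right)$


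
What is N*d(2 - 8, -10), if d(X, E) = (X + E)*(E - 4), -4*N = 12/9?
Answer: -224/3 ≈ -74.667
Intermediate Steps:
N = -1/3 (N = -3/9 = -1/4*4/3 = -1/3 ≈ -0.33333)
d(X, E) = (-4 + E)*(E + X) (d(X, E) = (E + X)*(-4 + E) = (-4 + E)*(E + X))
N*d(2 - 8, -10) = -((-10)**2 - 4*(-10) - 4*(2 - 8) - 10*(2 - 8))/3 = -(100 + 40 - 4*(-6) - 10*(-6))/3 = -(100 + 40 + 24 + 60)/3 = -1/3*224 = -224/3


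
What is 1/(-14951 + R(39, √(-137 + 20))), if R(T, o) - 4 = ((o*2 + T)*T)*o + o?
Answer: -24073/850537957 - 4566*I*√13/850537957 ≈ -2.8303e-5 - 1.9356e-5*I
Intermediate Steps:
R(T, o) = 4 + o + T*o*(T + 2*o) (R(T, o) = 4 + (((o*2 + T)*T)*o + o) = 4 + (((2*o + T)*T)*o + o) = 4 + (((T + 2*o)*T)*o + o) = 4 + ((T*(T + 2*o))*o + o) = 4 + (T*o*(T + 2*o) + o) = 4 + (o + T*o*(T + 2*o)) = 4 + o + T*o*(T + 2*o))
1/(-14951 + R(39, √(-137 + 20))) = 1/(-14951 + (4 + √(-137 + 20) + √(-137 + 20)*39² + 2*39*(√(-137 + 20))²)) = 1/(-14951 + (4 + √(-117) + √(-117)*1521 + 2*39*(√(-117))²)) = 1/(-14951 + (4 + 3*I*√13 + (3*I*√13)*1521 + 2*39*(3*I*√13)²)) = 1/(-14951 + (4 + 3*I*√13 + 4563*I*√13 + 2*39*(-117))) = 1/(-14951 + (4 + 3*I*√13 + 4563*I*√13 - 9126)) = 1/(-14951 + (-9122 + 4566*I*√13)) = 1/(-24073 + 4566*I*√13)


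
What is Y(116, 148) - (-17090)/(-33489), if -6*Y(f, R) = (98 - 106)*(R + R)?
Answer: 13199902/33489 ≈ 394.16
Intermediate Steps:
Y(f, R) = 8*R/3 (Y(f, R) = -(98 - 106)*(R + R)/6 = -(-4)*2*R/3 = -(-8)*R/3 = 8*R/3)
Y(116, 148) - (-17090)/(-33489) = (8/3)*148 - (-17090)/(-33489) = 1184/3 - (-17090)*(-1)/33489 = 1184/3 - 1*17090/33489 = 1184/3 - 17090/33489 = 13199902/33489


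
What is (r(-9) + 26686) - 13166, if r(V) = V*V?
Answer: 13601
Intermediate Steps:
r(V) = V²
(r(-9) + 26686) - 13166 = ((-9)² + 26686) - 13166 = (81 + 26686) - 13166 = 26767 - 13166 = 13601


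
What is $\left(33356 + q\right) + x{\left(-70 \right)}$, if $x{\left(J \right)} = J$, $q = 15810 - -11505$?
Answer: $60601$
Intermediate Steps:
$q = 27315$ ($q = 15810 + 11505 = 27315$)
$\left(33356 + q\right) + x{\left(-70 \right)} = \left(33356 + 27315\right) - 70 = 60671 - 70 = 60601$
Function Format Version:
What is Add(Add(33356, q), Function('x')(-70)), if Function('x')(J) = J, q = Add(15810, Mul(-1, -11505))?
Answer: 60601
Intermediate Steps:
q = 27315 (q = Add(15810, 11505) = 27315)
Add(Add(33356, q), Function('x')(-70)) = Add(Add(33356, 27315), -70) = Add(60671, -70) = 60601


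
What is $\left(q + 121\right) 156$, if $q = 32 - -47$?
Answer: $31200$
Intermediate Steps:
$q = 79$ ($q = 32 + 47 = 79$)
$\left(q + 121\right) 156 = \left(79 + 121\right) 156 = 200 \cdot 156 = 31200$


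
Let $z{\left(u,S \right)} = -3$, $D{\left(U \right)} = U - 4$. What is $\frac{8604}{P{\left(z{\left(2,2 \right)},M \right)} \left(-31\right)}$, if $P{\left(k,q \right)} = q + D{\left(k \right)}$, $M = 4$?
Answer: $\frac{2868}{31} \approx 92.516$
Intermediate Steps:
$D{\left(U \right)} = -4 + U$ ($D{\left(U \right)} = U - 4 = -4 + U$)
$P{\left(k,q \right)} = -4 + k + q$ ($P{\left(k,q \right)} = q + \left(-4 + k\right) = -4 + k + q$)
$\frac{8604}{P{\left(z{\left(2,2 \right)},M \right)} \left(-31\right)} = \frac{8604}{\left(-4 - 3 + 4\right) \left(-31\right)} = \frac{8604}{\left(-3\right) \left(-31\right)} = \frac{8604}{93} = 8604 \cdot \frac{1}{93} = \frac{2868}{31}$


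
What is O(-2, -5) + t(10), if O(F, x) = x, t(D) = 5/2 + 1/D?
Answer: -12/5 ≈ -2.4000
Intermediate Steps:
t(D) = 5/2 + 1/D (t(D) = 5*(1/2) + 1/D = 5/2 + 1/D)
O(-2, -5) + t(10) = -5 + (5/2 + 1/10) = -5 + 13/5 = -12/5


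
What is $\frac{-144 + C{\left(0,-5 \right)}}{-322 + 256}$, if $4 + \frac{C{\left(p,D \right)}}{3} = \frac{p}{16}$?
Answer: $\frac{26}{11} \approx 2.3636$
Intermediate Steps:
$C{\left(p,D \right)} = -12 + \frac{3 p}{16}$ ($C{\left(p,D \right)} = -12 + 3 \frac{p}{16} = -12 + \frac{3 p}{16}$)
$\frac{-144 + C{\left(0,-5 \right)}}{-322 + 256} = \frac{-144 + \left(-12 + \frac{3}{16} \cdot 0\right)}{-322 + 256} = \frac{-144 + \left(-12 + 0\right)}{-66} = \left(-144 - 12\right) \left(- \frac{1}{66}\right) = \left(-156\right) \left(- \frac{1}{66}\right) = \frac{26}{11}$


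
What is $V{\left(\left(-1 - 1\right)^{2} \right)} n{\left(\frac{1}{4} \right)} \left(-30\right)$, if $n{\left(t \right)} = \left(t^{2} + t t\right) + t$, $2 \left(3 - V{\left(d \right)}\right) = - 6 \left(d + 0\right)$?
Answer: $- \frac{675}{4} \approx -168.75$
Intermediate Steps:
$V{\left(d \right)} = 3 + 3 d$ ($V{\left(d \right)} = 3 - \frac{\left(-6\right) \left(d + 0\right)}{2} = 3 - \frac{\left(-6\right) d}{2} = 3 + 3 d$)
$n{\left(t \right)} = t + 2 t^{2}$ ($n{\left(t \right)} = \left(t^{2} + t^{2}\right) + t = 2 t^{2} + t = t + 2 t^{2}$)
$V{\left(\left(-1 - 1\right)^{2} \right)} n{\left(\frac{1}{4} \right)} \left(-30\right) = \left(3 + 3 \left(-1 - 1\right)^{2}\right) \frac{1 + \frac{2}{4}}{4} \left(-30\right) = \left(3 + 3 \left(-2\right)^{2}\right) \frac{1 + 2 \cdot \frac{1}{4}}{4} \left(-30\right) = \left(3 + 3 \cdot 4\right) \frac{1 + \frac{1}{2}}{4} \left(-30\right) = \left(3 + 12\right) \frac{1}{4} \cdot \frac{3}{2} \left(-30\right) = 15 \cdot \frac{3}{8} \left(-30\right) = \frac{45}{8} \left(-30\right) = - \frac{675}{4}$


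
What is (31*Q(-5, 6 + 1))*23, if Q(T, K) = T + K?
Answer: 1426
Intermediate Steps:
Q(T, K) = K + T
(31*Q(-5, 6 + 1))*23 = (31*((6 + 1) - 5))*23 = (31*(7 - 5))*23 = (31*2)*23 = 62*23 = 1426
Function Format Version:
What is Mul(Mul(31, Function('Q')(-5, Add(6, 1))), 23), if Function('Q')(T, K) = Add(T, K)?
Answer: 1426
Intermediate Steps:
Function('Q')(T, K) = Add(K, T)
Mul(Mul(31, Function('Q')(-5, Add(6, 1))), 23) = Mul(Mul(31, Add(Add(6, 1), -5)), 23) = Mul(Mul(31, Add(7, -5)), 23) = Mul(Mul(31, 2), 23) = Mul(62, 23) = 1426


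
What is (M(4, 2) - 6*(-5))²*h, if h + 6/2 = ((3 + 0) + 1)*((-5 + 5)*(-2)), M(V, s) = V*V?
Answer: -6348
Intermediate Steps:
M(V, s) = V²
h = -3 (h = -3 + ((3 + 0) + 1)*((-5 + 5)*(-2)) = -3 + (3 + 1)*(0*(-2)) = -3 + 4*0 = -3 + 0 = -3)
(M(4, 2) - 6*(-5))²*h = (4² - 6*(-5))²*(-3) = (16 + 30)²*(-3) = 46²*(-3) = 2116*(-3) = -6348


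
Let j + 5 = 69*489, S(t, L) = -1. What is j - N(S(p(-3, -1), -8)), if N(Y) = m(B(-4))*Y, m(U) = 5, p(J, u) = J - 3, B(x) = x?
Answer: 33741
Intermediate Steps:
p(J, u) = -3 + J
N(Y) = 5*Y
j = 33736 (j = -5 + 69*489 = -5 + 33741 = 33736)
j - N(S(p(-3, -1), -8)) = 33736 - 5*(-1) = 33736 - 1*(-5) = 33736 + 5 = 33741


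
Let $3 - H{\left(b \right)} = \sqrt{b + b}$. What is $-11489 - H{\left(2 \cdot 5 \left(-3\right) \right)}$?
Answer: $-11492 + 2 i \sqrt{15} \approx -11492.0 + 7.746 i$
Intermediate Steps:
$H{\left(b \right)} = 3 - \sqrt{2} \sqrt{b}$ ($H{\left(b \right)} = 3 - \sqrt{b + b} = 3 - \sqrt{2 b} = 3 - \sqrt{2} \sqrt{b}$)
$-11489 - H{\left(2 \cdot 5 \left(-3\right) \right)} = -11489 - \left(3 - \sqrt{2} \sqrt{2 \cdot 5 \left(-3\right)}\right) = -11489 - \left(3 - \sqrt{2} \sqrt{10 \left(-3\right)}\right) = -11489 - \left(3 - \sqrt{2} \sqrt{-30}\right) = -11489 - \left(3 - \sqrt{2} i \sqrt{30}\right) = -11489 - \left(3 - 2 i \sqrt{15}\right) = -11492 + 2 i \sqrt{15}$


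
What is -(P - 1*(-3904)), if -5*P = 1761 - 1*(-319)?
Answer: -3488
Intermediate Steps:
P = -416 (P = -(1761 - 1*(-319))/5 = -(1761 + 319)/5 = -⅕*2080 = -416)
-(P - 1*(-3904)) = -(-416 - 1*(-3904)) = -(-416 + 3904) = -1*3488 = -3488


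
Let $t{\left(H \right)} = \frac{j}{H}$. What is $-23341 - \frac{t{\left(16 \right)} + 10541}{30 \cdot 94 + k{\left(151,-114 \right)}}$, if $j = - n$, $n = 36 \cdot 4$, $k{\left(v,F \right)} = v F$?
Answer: $- \frac{167979911}{7197} \approx -23340.0$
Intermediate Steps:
$k{\left(v,F \right)} = F v$
$n = 144$
$j = -144$ ($j = \left(-1\right) 144 = -144$)
$t{\left(H \right)} = - \frac{144}{H}$
$-23341 - \frac{t{\left(16 \right)} + 10541}{30 \cdot 94 + k{\left(151,-114 \right)}} = -23341 - \frac{- \frac{144}{16} + 10541}{30 \cdot 94 - 17214} = -23341 - \frac{\left(-144\right) \frac{1}{16} + 10541}{2820 - 17214} = -23341 - \frac{-9 + 10541}{-14394} = -23341 - 10532 \left(- \frac{1}{14394}\right) = -23341 - - \frac{5266}{7197} = -23341 + \frac{5266}{7197} = - \frac{167979911}{7197}$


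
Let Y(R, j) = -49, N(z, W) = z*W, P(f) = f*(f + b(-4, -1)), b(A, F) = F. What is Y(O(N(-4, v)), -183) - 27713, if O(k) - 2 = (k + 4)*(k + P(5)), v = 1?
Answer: -27762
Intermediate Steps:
P(f) = f*(-1 + f) (P(f) = f*(f - 1) = f*(-1 + f))
N(z, W) = W*z
O(k) = 2 + (4 + k)*(20 + k) (O(k) = 2 + (k + 4)*(k + 5*(-1 + 5)) = 2 + (4 + k)*(k + 5*4) = 2 + (4 + k)*(k + 20) = 2 + (4 + k)*(20 + k))
Y(O(N(-4, v)), -183) - 27713 = -49 - 27713 = -27762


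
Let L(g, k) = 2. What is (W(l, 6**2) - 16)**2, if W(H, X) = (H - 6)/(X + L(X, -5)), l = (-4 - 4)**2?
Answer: 75625/361 ≈ 209.49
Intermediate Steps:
l = 64 (l = (-8)**2 = 64)
W(H, X) = (-6 + H)/(2 + X) (W(H, X) = (H - 6)/(X + 2) = (-6 + H)/(2 + X))
(W(l, 6**2) - 16)**2 = ((-6 + 64)/(2 + 6**2) - 16)**2 = (58/(2 + 36) - 16)**2 = (58/38 - 16)**2 = ((1/38)*58 - 16)**2 = (29/19 - 16)**2 = (-275/19)**2 = 75625/361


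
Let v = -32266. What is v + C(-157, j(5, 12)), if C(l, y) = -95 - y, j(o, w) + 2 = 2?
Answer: -32361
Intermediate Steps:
j(o, w) = 0 (j(o, w) = -2 + 2 = 0)
v + C(-157, j(5, 12)) = -32266 + (-95 - 1*0) = -32266 + (-95 + 0) = -32266 - 95 = -32361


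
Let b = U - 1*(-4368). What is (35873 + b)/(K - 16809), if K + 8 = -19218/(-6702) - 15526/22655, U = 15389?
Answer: -703876237525/212754821186 ≈ -3.3084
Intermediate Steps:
b = 19757 (b = 15389 - 1*(-4368) = 15389 + 4368 = 19757)
K = -147223657/25305635 (K = -8 + (-19218/(-6702) - 15526/22655) = -8 + (-19218*(-1/6702) - 15526*1/22655) = -8 + (3203/1117 - 15526/22655) = -8 + 55221423/25305635 = -147223657/25305635 ≈ -5.8178)
(35873 + b)/(K - 16809) = (35873 + 19757)/(-147223657/25305635 - 16809) = 55630/(-425509642372/25305635) = 55630*(-25305635/425509642372) = -703876237525/212754821186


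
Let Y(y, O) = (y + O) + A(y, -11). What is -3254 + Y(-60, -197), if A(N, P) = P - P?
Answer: -3511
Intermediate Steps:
A(N, P) = 0
Y(y, O) = O + y (Y(y, O) = (y + O) + 0 = (O + y) + 0 = O + y)
-3254 + Y(-60, -197) = -3254 + (-197 - 60) = -3254 - 257 = -3511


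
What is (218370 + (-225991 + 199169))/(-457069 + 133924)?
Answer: -191548/323145 ≈ -0.59276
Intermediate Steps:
(218370 + (-225991 + 199169))/(-457069 + 133924) = (218370 - 26822)/(-323145) = 191548*(-1/323145) = -191548/323145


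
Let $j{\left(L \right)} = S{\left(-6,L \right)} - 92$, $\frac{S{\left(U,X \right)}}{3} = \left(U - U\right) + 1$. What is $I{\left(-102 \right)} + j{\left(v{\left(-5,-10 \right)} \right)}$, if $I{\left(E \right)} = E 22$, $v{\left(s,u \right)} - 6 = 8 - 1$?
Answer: $-2333$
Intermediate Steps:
$v{\left(s,u \right)} = 13$ ($v{\left(s,u \right)} = 6 + \left(8 - 1\right) = 6 + 7 = 13$)
$S{\left(U,X \right)} = 3$ ($S{\left(U,X \right)} = 3 \left(\left(U - U\right) + 1\right) = 3 \left(0 + 1\right) = 3 \cdot 1 = 3$)
$I{\left(E \right)} = 22 E$
$j{\left(L \right)} = -89$ ($j{\left(L \right)} = 3 - 92 = -89$)
$I{\left(-102 \right)} + j{\left(v{\left(-5,-10 \right)} \right)} = 22 \left(-102\right) - 89 = -2244 - 89 = -2333$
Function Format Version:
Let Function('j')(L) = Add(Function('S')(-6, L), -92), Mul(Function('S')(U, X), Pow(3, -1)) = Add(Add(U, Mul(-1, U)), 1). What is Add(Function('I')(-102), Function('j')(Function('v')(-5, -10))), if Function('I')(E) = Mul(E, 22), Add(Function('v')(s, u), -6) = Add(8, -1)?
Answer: -2333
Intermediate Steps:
Function('v')(s, u) = 13 (Function('v')(s, u) = Add(6, Add(8, -1)) = Add(6, 7) = 13)
Function('S')(U, X) = 3 (Function('S')(U, X) = Mul(3, Add(Add(U, Mul(-1, U)), 1)) = Mul(3, Add(0, 1)) = Mul(3, 1) = 3)
Function('I')(E) = Mul(22, E)
Function('j')(L) = -89 (Function('j')(L) = Add(3, -92) = -89)
Add(Function('I')(-102), Function('j')(Function('v')(-5, -10))) = Add(Mul(22, -102), -89) = Add(-2244, -89) = -2333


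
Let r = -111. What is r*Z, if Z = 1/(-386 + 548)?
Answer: -37/54 ≈ -0.68519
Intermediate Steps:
Z = 1/162 ≈ 0.0061728
r*Z = -111*1/162 = -37/54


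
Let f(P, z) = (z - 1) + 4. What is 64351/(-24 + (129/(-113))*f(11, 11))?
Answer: -7271663/4518 ≈ -1609.5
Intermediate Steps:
f(P, z) = 3 + z (f(P, z) = (-1 + z) + 4 = 3 + z)
64351/(-24 + (129/(-113))*f(11, 11)) = 64351/(-24 + (129/(-113))*(3 + 11)) = 64351/(-24 + (129*(-1/113))*14) = 64351/(-24 - 129/113*14) = 64351/(-24 - 1806/113) = 64351/(-4518/113) = 64351*(-113/4518) = -7271663/4518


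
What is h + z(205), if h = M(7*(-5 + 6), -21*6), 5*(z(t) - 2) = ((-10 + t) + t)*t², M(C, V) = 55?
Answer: 3362057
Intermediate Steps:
z(t) = 2 + t²*(-10 + 2*t)/5 (z(t) = 2 + (((-10 + t) + t)*t²)/5 = 2 + ((-10 + 2*t)*t²)/5 = 2 + (t²*(-10 + 2*t))/5 = 2 + t²*(-10 + 2*t)/5)
h = 55
h + z(205) = 55 + (2 - 2*205² + (⅖)*205³) = 55 + (2 - 2*42025 + (⅖)*8615125) = 55 + (2 - 84050 + 3446050) = 55 + 3362002 = 3362057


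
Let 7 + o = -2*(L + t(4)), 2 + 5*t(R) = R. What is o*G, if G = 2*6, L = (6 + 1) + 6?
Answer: -2028/5 ≈ -405.60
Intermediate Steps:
t(R) = -2/5 + R/5
L = 13 (L = 7 + 6 = 13)
G = 12
o = -169/5 (o = -7 - 2*(13 + (-2/5 + (1/5)*4)) = -7 - 2*(13 + (-2/5 + 4/5)) = -7 - 2*(13 + 2/5) = -7 - 2*67/5 = -7 - 134/5 = -169/5 ≈ -33.800)
o*G = -169/5*12 = -2028/5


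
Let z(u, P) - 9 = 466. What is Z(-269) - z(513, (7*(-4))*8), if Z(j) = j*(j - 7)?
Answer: 73769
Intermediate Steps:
z(u, P) = 475 (z(u, P) = 9 + 466 = 475)
Z(j) = j*(-7 + j)
Z(-269) - z(513, (7*(-4))*8) = -269*(-7 - 269) - 1*475 = -269*(-276) - 475 = 74244 - 475 = 73769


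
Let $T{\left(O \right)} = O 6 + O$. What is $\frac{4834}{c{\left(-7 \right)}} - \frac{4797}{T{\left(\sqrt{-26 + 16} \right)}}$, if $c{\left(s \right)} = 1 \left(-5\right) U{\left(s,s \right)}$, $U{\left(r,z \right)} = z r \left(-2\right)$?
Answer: $\frac{2417}{245} + \frac{4797 i \sqrt{10}}{70} \approx 9.8653 + 216.71 i$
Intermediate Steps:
$T{\left(O \right)} = 7 O$ ($T{\left(O \right)} = 6 O + O = 7 O$)
$U{\left(r,z \right)} = - 2 r z$ ($U{\left(r,z \right)} = r z \left(-2\right) = - 2 r z$)
$c{\left(s \right)} = 10 s^{2}$ ($c{\left(s \right)} = 1 \left(-5\right) \left(- 2 s s\right) = - 5 \left(- 2 s^{2}\right) = 10 s^{2}$)
$\frac{4834}{c{\left(-7 \right)}} - \frac{4797}{T{\left(\sqrt{-26 + 16} \right)}} = \frac{4834}{10 \left(-7\right)^{2}} - \frac{4797}{7 \sqrt{-26 + 16}} = \frac{4834}{10 \cdot 49} - \frac{4797}{7 \sqrt{-10}} = \frac{4834}{490} - \frac{4797}{7 i \sqrt{10}} = 4834 \cdot \frac{1}{490} - \frac{4797}{7 i \sqrt{10}} = \frac{2417}{245} - 4797 \left(- \frac{i \sqrt{10}}{70}\right) = \frac{2417}{245} + \frac{4797 i \sqrt{10}}{70}$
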